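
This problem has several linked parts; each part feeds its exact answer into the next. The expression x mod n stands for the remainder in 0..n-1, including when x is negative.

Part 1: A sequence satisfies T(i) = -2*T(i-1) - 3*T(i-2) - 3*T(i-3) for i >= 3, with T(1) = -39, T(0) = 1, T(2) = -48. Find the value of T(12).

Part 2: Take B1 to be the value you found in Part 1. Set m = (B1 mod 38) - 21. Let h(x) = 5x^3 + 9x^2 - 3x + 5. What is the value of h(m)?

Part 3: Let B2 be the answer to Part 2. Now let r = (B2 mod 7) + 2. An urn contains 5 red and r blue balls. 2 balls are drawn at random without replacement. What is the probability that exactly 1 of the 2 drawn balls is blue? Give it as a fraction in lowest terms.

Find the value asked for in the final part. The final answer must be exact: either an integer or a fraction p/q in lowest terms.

Part 1: T(3) = -2*(-48) - 3*(-39) - 3*(1) = 210; iterating: T(3)=210, T(4)=-159, T(5)=-168, T(6)=183, T(7)=615, T(8)=-1275, T(9)=156, T(10)=1668, T(11)=21, T(12)=-5514; answer -5514
Part 2: B1 = -5514; m = 13; 5*(13)^3 + 9*(13)^2 - 3*(13)^1 + 5 = (10985) + (1521) + (-39) + (5) = 12472; answer 12472
Part 3: B2 = 12472; r = 7; total draws C(12,2) = 66; favorable C(7,1)*C(5,1) = 35; P = 35/66; answer 35/66

35/66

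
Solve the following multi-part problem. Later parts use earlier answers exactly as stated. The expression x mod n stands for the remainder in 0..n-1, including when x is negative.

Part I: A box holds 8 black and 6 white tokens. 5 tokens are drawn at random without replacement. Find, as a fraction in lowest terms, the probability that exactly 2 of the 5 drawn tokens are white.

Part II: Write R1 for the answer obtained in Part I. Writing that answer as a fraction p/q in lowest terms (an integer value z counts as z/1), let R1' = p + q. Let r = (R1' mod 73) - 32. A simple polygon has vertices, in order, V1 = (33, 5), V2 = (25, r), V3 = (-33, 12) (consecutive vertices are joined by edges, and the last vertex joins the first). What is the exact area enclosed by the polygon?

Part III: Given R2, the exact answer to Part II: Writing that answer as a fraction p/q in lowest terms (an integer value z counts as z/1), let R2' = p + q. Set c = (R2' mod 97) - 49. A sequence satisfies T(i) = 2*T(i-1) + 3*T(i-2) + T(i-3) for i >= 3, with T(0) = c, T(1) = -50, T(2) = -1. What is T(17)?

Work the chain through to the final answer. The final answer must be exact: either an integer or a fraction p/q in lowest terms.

-833796182

Part I: total draws C(14,5) = 2002; favorable C(6,2)*C(8,3) = 840; P = 60/143; answer 60/143
Part II: R1 = 60/143; threaded value p + q = 203; r = 25; cross terms: (33*25 - 25*5)=700, (25*12 - -33*25)=1125, (-33*5 - 33*12)=-561; twice the area = |1264| = 1264; area = 632; answer 632
Part III: R2 = 632; threaded value p + q = 633; c = 2; T(3) = 2*(-1) + 3*(-50) + 1*(2) = -150; iterating: T(3)=-150, T(4)=-353, T(5)=-1157, T(6)=-3523, T(7)=-10870, T(8)=-33466, T(9)=-103065, T(10)=-317398, T(11)=-977457, T(12)=-3010173, T(13)=-9270115, T(14)=-28548206, T(15)=-87916930, T(16)=-270748593, T(17)=-833796182; answer -833796182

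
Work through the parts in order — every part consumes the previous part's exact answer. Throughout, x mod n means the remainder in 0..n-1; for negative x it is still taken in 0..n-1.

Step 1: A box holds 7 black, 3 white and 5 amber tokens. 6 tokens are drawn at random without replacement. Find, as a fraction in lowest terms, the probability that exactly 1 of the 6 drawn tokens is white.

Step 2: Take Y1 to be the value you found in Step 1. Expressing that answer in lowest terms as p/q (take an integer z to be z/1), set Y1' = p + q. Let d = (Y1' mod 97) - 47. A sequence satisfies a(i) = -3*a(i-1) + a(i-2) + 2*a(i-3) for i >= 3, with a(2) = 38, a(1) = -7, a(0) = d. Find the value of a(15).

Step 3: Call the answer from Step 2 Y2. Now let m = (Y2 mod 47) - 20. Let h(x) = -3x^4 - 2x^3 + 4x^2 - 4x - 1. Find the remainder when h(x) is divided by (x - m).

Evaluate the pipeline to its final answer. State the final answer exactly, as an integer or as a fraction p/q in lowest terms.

-20854

Step 1: total draws C(15,6) = 5005; favorable C(3,1)*C(12,5) = 2376; P = 216/455; answer 216/455
Step 2: Y1 = 216/455; threaded value p + q = 671; d = 42; a(3) = -3*(38) + 1*(-7) + 2*(42) = -37; iterating: a(3)=-37, a(4)=135, a(5)=-366, a(6)=1159, a(7)=-3573, a(8)=11146, a(9)=-34693, a(10)=108079, a(11)=-336638, a(12)=1048607, a(13)=-3266301, a(14)=10174234, a(15)=-31691789; answer -31691789
Step 3: Y2 = -31691789; m = 9; remainder = value at the root: -3*(9)^4 - 2*(9)^3 + 4*(9)^2 - 4*(9)^1 - 1 = (-19683) + (-1458) + (324) + (-36) + (-1) = -20854; answer -20854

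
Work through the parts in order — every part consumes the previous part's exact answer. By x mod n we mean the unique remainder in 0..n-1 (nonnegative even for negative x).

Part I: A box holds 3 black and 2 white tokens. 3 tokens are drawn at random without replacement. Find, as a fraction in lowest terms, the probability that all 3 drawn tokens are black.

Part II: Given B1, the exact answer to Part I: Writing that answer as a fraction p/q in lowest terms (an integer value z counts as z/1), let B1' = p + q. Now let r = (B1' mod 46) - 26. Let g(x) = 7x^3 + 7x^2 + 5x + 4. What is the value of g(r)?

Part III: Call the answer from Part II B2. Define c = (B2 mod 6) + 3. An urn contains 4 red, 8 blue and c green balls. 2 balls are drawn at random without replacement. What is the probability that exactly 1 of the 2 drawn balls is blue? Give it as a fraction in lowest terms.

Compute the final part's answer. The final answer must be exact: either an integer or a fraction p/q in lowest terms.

8/15

Part I: total draws C(5,3) = 10; favorable C(3,3) = 1; P = 1/10; answer 1/10
Part II: B1 = 1/10; threaded value p + q = 11; r = -15; 7*(-15)^3 + 7*(-15)^2 + 5*(-15)^1 + 4 = (-23625) + (1575) + (-75) + (4) = -22121; answer -22121
Part III: B2 = -22121; c = 4; total draws C(16,2) = 120; favorable C(8,1)*C(8,1) = 64; P = 8/15; answer 8/15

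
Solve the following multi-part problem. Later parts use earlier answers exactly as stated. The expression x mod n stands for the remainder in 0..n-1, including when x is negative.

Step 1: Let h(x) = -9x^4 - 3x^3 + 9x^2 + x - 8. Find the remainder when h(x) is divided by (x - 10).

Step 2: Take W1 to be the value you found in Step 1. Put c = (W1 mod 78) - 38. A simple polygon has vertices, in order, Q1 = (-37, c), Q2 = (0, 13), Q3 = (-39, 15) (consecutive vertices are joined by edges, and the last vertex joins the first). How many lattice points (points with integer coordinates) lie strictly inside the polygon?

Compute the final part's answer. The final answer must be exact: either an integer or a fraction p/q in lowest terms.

641

Step 1: remainder = value at the root: -9*(10)^4 - 3*(10)^3 + 9*(10)^2 + 1*(10)^1 - 8 = (-90000) + (-3000) + (900) + (10) + (-8) = -92098; answer -92098
Step 2: W1 = -92098; c = -18; cross terms: (-37*13 - 0*-18)=-481, (0*15 - -39*13)=507, (-39*-18 - -37*15)=1257; twice the area = |1283| = 1283; area = 1283/2; boundary points = 1 + 1 + 1 = 3; strictly interior points = area - boundary/2 + 1 = 641; answer 641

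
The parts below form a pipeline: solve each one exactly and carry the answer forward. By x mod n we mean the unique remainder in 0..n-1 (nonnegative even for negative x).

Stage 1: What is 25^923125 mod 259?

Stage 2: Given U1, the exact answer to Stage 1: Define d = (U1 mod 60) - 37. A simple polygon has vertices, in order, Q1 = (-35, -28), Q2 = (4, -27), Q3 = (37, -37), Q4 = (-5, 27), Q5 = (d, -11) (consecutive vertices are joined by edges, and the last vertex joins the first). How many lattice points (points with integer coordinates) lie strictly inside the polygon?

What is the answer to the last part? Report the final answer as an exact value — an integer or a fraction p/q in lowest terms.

Stage 1: squarings mod 259: 25^1=25, 25^2=107, 25^4=53, 25^8=219, 25^16=46, 25^32=44, 25^64=123, 25^128=107, 25^256=53, 25^512=219, 25^1024=46, 25^2048=44, 25^4096=123, 25^8192=107, 25^16384=53, 25^32768=219, 25^65536=46, 25^131072=44, 25^262144=123, 25^524288=107; 25^923125 = 25^1 * 25^4 * 25^16 * 25^32 * 25^64 * 25^128 * 25^256 * 25^1024 * 25^4096 * 25^131072 * 25^262144 * 25^524288 = 95 (mod 259); answer 95
Stage 2: U1 = 95; d = -2; cross terms: (-35*-27 - 4*-28)=1057, (4*-37 - 37*-27)=851, (37*27 - -5*-37)=814, (-5*-11 - -2*27)=109, (-2*-28 - -35*-11)=-329; twice the area = |2502| = 2502; area = 1251; boundary points = 1 + 1 + 2 + 1 + 1 = 6; strictly interior points = area - boundary/2 + 1 = 1249; answer 1249

1249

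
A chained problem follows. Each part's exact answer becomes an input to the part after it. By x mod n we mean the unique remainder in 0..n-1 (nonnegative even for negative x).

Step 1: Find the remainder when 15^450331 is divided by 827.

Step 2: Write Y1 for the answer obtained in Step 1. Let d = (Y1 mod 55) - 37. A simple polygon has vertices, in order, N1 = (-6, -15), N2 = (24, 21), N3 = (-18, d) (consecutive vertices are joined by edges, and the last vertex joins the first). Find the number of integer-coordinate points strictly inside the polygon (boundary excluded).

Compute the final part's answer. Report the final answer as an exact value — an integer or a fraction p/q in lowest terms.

151

Step 1: squarings mod 827: 15^1=15, 15^2=225, 15^4=178, 15^8=258, 15^16=404, 15^32=297, 15^64=547, 15^128=662, 15^256=761, 15^512=221, 15^1024=48, 15^2048=650, 15^4096=730, 15^8192=312, 15^16384=585, 15^32768=674, 15^65536=253, 15^131072=330, 15^262144=563; 15^450331 = 15^1 * 15^2 * 15^8 * 15^16 * 15^256 * 15^512 * 15^1024 * 15^2048 * 15^4096 * 15^16384 * 15^32768 * 15^131072 * 15^262144 = 128 (mod 827); answer 128
Step 2: Y1 = 128; d = -19; cross terms: (-6*21 - 24*-15)=234, (24*-19 - -18*21)=-78, (-18*-15 - -6*-19)=156; twice the area = |312| = 312; area = 156; boundary points = 6 + 2 + 4 = 12; strictly interior points = area - boundary/2 + 1 = 151; answer 151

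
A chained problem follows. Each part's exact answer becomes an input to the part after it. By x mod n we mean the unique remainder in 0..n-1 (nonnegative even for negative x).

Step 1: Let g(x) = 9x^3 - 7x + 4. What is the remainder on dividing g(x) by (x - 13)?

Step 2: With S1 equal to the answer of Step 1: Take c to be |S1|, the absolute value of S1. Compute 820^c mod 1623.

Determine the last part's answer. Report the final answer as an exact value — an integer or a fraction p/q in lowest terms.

910

Step 1: remainder = value at the root: 9*(13)^3 - 7*(13)^1 + 4 = (19773) + (-91) + (4) = 19686; answer 19686
Step 2: S1 = 19686; c = 19686; squarings mod 1623: 820^1=820, 820^2=478, 820^4=1264, 820^8=664, 820^16=1063, 820^32=361, 820^64=481, 820^128=895, 820^256=886, 820^512=1087, 820^1024=25, 820^2048=625, 820^4096=1105, 820^8192=529, 820^16384=685; 820^19686 = 820^2 * 820^4 * 820^32 * 820^64 * 820^128 * 820^1024 * 820^2048 * 820^16384 = 910 (mod 1623); answer 910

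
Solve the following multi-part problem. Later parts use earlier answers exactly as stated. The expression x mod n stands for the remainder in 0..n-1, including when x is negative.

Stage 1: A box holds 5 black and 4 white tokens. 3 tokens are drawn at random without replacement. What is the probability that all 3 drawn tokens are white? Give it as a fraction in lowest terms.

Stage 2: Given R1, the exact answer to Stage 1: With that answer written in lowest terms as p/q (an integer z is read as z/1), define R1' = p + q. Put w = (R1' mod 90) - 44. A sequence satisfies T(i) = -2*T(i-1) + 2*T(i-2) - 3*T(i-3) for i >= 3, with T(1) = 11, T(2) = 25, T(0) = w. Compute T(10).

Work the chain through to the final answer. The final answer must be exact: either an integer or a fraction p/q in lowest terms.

-36347

Stage 1: total draws C(9,3) = 84; favorable C(4,3) = 4; P = 1/21; answer 1/21
Stage 2: R1 = 1/21; threaded value p + q = 22; w = -22; T(3) = -2*(25) + 2*(11) - 3*(-22) = 38; iterating: T(3)=38, T(4)=-59, T(5)=119, T(6)=-470, T(7)=1355, T(8)=-4007, T(9)=12134, T(10)=-36347; answer -36347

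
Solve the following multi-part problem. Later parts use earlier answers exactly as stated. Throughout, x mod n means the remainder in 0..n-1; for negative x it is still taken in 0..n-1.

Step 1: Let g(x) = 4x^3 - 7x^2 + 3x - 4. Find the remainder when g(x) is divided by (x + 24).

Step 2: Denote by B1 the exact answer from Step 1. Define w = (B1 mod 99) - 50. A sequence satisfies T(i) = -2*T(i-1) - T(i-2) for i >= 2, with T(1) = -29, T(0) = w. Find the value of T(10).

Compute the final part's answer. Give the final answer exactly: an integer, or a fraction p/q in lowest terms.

Step 1: remainder = value at the root: 4*(-24)^3 - 7*(-24)^2 + 3*(-24)^1 - 4 = (-55296) + (-4032) + (-72) + (-4) = -59404; answer -59404
Step 2: B1 = -59404; w = 45; T(2) = -2*(-29) - 1*(45) = 13; iterating: T(2)=13, T(3)=3, T(4)=-19, T(5)=35, T(6)=-51, T(7)=67, T(8)=-83, T(9)=99, T(10)=-115; answer -115

-115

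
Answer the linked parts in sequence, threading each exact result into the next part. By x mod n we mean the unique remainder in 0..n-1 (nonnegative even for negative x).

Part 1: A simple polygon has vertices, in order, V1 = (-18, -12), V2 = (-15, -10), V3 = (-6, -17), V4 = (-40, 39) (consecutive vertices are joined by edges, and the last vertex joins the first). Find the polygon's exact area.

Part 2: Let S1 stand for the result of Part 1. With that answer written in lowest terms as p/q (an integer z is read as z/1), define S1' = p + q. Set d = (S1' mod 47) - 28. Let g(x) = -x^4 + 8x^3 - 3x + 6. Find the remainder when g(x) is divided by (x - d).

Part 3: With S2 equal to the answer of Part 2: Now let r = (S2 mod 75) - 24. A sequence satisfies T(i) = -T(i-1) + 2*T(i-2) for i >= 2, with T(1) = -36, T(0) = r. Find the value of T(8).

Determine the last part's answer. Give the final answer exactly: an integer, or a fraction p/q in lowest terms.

Part 1: cross terms: (-18*-10 - -15*-12)=0, (-15*-17 - -6*-10)=195, (-6*39 - -40*-17)=-914, (-40*-12 - -18*39)=1182; twice the area = |463| = 463; area = 463/2; answer 463/2
Part 2: S1 = 463/2; threaded value p + q = 465; d = 14; remainder = value at the root: -1*(14)^4 + 8*(14)^3 - 3*(14)^1 + 6 = (-38416) + (21952) + (-42) + (6) = -16500; answer -16500
Part 3: S2 = -16500; r = -24; T(2) = -1*(-36) + 2*(-24) = -12; iterating: T(2)=-12, T(3)=-60, T(4)=36, T(5)=-156, T(6)=228, T(7)=-540, T(8)=996; answer 996

996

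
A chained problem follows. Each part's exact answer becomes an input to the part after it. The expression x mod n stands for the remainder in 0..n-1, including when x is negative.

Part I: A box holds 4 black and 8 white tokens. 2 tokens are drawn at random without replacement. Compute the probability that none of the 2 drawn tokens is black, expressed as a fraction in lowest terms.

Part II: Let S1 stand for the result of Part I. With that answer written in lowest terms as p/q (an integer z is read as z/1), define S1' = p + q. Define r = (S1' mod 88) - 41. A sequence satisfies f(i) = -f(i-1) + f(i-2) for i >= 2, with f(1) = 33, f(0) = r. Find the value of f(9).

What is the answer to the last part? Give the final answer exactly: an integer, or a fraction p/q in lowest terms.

Part I: total draws C(12,2) = 66; favorable C(8,2) = 28; P = 14/33; answer 14/33
Part II: S1 = 14/33; threaded value p + q = 47; r = 6; f(2) = -1*(33) + 1*(6) = -27; iterating: f(2)=-27, f(3)=60, f(4)=-87, f(5)=147, f(6)=-234, f(7)=381, f(8)=-615, f(9)=996; answer 996

996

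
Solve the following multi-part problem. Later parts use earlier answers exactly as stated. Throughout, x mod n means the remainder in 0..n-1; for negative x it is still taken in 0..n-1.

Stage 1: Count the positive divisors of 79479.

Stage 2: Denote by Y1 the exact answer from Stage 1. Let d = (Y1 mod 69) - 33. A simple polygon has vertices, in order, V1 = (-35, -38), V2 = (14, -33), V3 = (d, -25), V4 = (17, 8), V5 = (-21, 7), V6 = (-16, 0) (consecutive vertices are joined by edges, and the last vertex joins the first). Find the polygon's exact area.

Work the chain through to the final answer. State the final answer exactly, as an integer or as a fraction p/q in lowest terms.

Stage 1: 79479 = 3^2 * 8831; number of divisors = (2+1) * (1+1) = 6; answer 6
Stage 2: Y1 = 6; d = -27; cross terms: (-35*-33 - 14*-38)=1687, (14*-25 - -27*-33)=-1241, (-27*8 - 17*-25)=209, (17*7 - -21*8)=287, (-21*0 - -16*7)=112, (-16*-38 - -35*0)=608; twice the area = |1662| = 1662; area = 831; answer 831

831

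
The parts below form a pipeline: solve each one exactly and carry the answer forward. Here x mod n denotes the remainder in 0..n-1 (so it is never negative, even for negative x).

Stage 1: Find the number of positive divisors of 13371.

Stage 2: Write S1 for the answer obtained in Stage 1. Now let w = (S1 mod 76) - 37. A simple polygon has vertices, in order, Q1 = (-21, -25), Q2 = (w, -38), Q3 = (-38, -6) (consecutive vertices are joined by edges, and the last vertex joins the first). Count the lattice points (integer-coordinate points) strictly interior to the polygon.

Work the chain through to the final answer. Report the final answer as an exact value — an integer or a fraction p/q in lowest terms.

Stage 1: 13371 = 3 * 4457; number of divisors = (1+1) * (1+1) = 4; answer 4
Stage 2: S1 = 4; w = -33; cross terms: (-21*-38 - -33*-25)=-27, (-33*-6 - -38*-38)=-1246, (-38*-25 - -21*-6)=824; twice the area = |-449| = 449; area = 449/2; boundary points = 1 + 1 + 1 = 3; strictly interior points = area - boundary/2 + 1 = 224; answer 224

224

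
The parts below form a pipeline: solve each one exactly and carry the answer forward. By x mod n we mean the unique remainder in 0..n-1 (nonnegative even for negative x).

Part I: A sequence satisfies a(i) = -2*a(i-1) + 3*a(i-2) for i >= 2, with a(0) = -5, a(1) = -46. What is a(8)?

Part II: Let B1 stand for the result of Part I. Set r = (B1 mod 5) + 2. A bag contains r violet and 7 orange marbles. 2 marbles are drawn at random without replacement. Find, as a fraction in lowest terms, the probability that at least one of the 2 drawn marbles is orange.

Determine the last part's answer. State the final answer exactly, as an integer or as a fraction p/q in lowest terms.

Part I: a(2) = -2*(-46) + 3*(-5) = 77; iterating: a(2)=77, a(3)=-292, a(4)=815, a(5)=-2506, a(6)=7457, a(7)=-22432, a(8)=67235; answer 67235
Part II: B1 = 67235; r = 2; total draws C(9,2) = 36; complement C(2,2) = 1; favorable 36 - 1 = 35; P = 35/36; answer 35/36

35/36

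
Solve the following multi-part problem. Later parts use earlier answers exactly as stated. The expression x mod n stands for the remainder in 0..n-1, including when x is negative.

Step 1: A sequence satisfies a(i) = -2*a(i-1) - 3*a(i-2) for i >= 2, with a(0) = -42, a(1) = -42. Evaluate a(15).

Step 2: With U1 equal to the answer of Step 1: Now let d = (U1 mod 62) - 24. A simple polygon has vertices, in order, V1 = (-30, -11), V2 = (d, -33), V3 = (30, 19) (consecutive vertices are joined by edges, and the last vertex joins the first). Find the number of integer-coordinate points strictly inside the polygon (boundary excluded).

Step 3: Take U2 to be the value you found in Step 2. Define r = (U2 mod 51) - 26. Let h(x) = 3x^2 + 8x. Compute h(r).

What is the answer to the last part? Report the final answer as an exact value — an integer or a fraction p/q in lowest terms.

60

Step 1: a(2) = -2*(-42) - 3*(-42) = 210; iterating: a(2)=210, a(3)=-294, a(4)=-42, a(5)=966, a(6)=-1806, a(7)=714, a(8)=3990, a(9)=-10122, a(10)=8274, a(11)=13818, a(12)=-52458, a(13)=63462, a(14)=30450, a(15)=-251286; answer -251286
Step 2: U1 = -251286; d = -24; cross terms: (-30*-33 - -24*-11)=726, (-24*19 - 30*-33)=534, (30*-11 - -30*19)=240; twice the area = |1500| = 1500; area = 750; boundary points = 2 + 2 + 30 = 34; strictly interior points = area - boundary/2 + 1 = 734; answer 734
Step 3: U2 = 734; r = -6; 3*(-6)^2 + 8*(-6)^1 = (108) + (-48) = 60; answer 60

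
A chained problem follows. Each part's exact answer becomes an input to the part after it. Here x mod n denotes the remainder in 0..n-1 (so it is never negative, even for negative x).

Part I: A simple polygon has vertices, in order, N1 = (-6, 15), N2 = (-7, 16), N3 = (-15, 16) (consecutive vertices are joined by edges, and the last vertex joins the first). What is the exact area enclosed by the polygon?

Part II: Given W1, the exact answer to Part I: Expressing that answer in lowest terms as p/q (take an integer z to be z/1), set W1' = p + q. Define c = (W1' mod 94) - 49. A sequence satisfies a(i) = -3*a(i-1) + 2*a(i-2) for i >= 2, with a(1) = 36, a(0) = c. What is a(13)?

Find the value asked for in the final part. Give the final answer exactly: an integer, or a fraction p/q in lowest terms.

Part I: cross terms: (-6*16 - -7*15)=9, (-7*16 - -15*16)=128, (-15*15 - -6*16)=-129; twice the area = |8| = 8; area = 4; answer 4
Part II: W1 = 4; threaded value p + q = 5; c = -44; a(2) = -3*(36) + 2*(-44) = -196; iterating: a(2)=-196, a(3)=660, a(4)=-2372, a(5)=8436, a(6)=-30052, a(7)=107028, a(8)=-381188, a(9)=1357620, a(10)=-4835236, a(11)=17220948, a(12)=-61333316, a(13)=218441844; answer 218441844

218441844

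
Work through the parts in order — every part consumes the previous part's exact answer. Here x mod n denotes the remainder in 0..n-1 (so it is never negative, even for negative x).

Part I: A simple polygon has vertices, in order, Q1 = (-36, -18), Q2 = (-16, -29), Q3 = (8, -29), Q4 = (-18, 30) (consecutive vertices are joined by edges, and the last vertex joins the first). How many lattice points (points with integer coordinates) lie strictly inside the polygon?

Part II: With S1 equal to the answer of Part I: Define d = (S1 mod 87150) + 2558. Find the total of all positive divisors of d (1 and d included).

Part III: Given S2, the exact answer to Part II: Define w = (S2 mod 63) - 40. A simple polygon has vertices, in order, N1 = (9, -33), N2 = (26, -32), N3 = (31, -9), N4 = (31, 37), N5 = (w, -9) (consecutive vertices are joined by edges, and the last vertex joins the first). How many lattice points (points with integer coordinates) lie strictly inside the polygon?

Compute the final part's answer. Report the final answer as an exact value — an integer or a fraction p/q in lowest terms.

Part I: cross terms: (-36*-29 - -16*-18)=756, (-16*-29 - 8*-29)=696, (8*30 - -18*-29)=-282, (-18*-18 - -36*30)=1404; twice the area = |2574| = 2574; area = 1287; boundary points = 1 + 24 + 1 + 6 = 32; strictly interior points = area - boundary/2 + 1 = 1272; answer 1272
Part II: S1 = 1272; d = 3830; 3830 = 2 * 5 * 383; sigma = (1 + 2) * (1 + 5) * (1 + 383) = 3 * 6 * 384 = 6912; answer 6912
Part III: S2 = 6912; w = 5; cross terms: (9*-32 - 26*-33)=570, (26*-9 - 31*-32)=758, (31*37 - 31*-9)=1426, (31*-9 - 5*37)=-464, (5*-33 - 9*-9)=-84; twice the area = |2206| = 2206; area = 1103; boundary points = 1 + 1 + 46 + 2 + 4 = 54; strictly interior points = area - boundary/2 + 1 = 1077; answer 1077

1077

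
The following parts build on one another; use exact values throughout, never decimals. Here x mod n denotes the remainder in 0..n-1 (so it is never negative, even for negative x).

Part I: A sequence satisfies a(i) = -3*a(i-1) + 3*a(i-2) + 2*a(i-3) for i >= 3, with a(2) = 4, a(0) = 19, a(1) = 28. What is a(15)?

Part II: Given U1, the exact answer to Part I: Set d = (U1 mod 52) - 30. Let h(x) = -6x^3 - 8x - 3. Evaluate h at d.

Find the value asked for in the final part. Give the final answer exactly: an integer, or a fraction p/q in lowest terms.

Part I: a(3) = -3*(4) + 3*(28) + 2*(19) = 110; iterating: a(3)=110, a(4)=-262, a(5)=1124, a(6)=-3938, a(7)=14662, a(8)=-53552, a(9)=196766, a(10)=-721630, a(11)=2648084, a(12)=-9715610, a(13)=35647822, a(14)=-130794128, a(15)=479894630; answer 479894630
Part II: U1 = 479894630; d = 16; -6*(16)^3 - 8*(16)^1 - 3 = (-24576) + (-128) + (-3) = -24707; answer -24707

-24707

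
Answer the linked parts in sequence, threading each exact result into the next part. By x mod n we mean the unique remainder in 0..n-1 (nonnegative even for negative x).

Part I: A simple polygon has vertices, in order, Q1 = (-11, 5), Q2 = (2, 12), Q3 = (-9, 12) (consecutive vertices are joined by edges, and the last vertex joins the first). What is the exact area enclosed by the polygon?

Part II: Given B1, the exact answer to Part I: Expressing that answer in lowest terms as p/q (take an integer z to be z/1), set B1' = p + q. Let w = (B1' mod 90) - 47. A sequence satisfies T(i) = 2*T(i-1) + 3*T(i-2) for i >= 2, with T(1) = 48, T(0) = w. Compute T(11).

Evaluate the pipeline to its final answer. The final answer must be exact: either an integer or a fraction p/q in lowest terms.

3542928

Part I: cross terms: (-11*12 - 2*5)=-142, (2*12 - -9*12)=132, (-9*5 - -11*12)=87; twice the area = |77| = 77; area = 77/2; answer 77/2
Part II: B1 = 77/2; threaded value p + q = 79; w = 32; T(2) = 2*(48) + 3*(32) = 192; iterating: T(2)=192, T(3)=528, T(4)=1632, T(5)=4848, T(6)=14592, T(7)=43728, T(8)=131232, T(9)=393648, T(10)=1180992, T(11)=3542928; answer 3542928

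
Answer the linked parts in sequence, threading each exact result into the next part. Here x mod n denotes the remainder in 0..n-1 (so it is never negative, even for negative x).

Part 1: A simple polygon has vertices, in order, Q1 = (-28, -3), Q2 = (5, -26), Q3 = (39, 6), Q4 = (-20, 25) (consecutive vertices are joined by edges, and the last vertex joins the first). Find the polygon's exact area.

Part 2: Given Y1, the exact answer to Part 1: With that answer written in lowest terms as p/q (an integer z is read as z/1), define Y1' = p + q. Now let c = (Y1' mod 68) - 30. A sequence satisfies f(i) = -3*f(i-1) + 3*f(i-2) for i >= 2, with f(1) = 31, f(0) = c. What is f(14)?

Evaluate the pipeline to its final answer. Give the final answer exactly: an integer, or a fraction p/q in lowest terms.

-332211861

Part 1: cross terms: (-28*-26 - 5*-3)=743, (5*6 - 39*-26)=1044, (39*25 - -20*6)=1095, (-20*-3 - -28*25)=760; twice the area = |3642| = 3642; area = 1821; answer 1821
Part 2: Y1 = 1821; threaded value p + q = 1822; c = 24; f(2) = -3*(31) + 3*(24) = -21; iterating: f(2)=-21, f(3)=156, f(4)=-531, f(5)=2061, f(6)=-7776, f(7)=29511, f(8)=-111861, f(9)=424116, f(10)=-1607931, f(11)=6096141, f(12)=-23112216, f(13)=87625071, f(14)=-332211861; answer -332211861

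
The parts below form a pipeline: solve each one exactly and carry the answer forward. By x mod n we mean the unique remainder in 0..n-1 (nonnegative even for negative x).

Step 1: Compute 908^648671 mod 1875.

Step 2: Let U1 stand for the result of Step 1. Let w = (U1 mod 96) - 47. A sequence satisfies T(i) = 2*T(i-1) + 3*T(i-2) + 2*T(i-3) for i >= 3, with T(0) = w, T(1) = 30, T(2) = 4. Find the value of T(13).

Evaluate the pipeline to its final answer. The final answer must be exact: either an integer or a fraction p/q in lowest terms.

Step 1: squarings mod 1875: 908^1=908, 908^2=1339, 908^4=421, 908^8=991, 908^16=1456, 908^32=1186, 908^64=346, 908^128=1591, 908^256=31, 908^512=961, 908^1024=1021, 908^2048=1816, 908^4096=1606, 908^8192=1111, 908^16384=571, 908^32768=1666, 908^65536=556, 908^131072=1636, 908^262144=871, 908^524288=1141; 908^648671 = 908^1 * 908^2 * 908^4 * 908^8 * 908^16 * 908^64 * 908^128 * 908^256 * 908^1024 * 908^8192 * 908^16384 * 908^32768 * 908^65536 * 908^524288 = 542 (mod 1875); answer 542
Step 2: U1 = 542; w = 15; T(3) = 2*(4) + 3*(30) + 2*(15) = 128; iterating: T(3)=128, T(4)=328, T(5)=1048, T(6)=3336, T(7)=10472, T(8)=33048, T(9)=104184, T(10)=328456, T(11)=1035560, T(12)=3264856, T(13)=10293304; answer 10293304

10293304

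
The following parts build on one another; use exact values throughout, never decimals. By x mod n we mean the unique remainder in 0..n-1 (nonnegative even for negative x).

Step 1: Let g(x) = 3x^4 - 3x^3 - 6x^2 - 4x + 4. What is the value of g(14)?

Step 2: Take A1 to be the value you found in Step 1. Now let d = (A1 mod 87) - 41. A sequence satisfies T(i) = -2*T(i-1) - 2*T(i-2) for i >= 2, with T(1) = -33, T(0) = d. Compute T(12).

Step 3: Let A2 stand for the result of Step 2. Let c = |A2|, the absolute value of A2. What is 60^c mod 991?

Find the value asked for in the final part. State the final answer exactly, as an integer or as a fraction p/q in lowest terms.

Step 1: 3*(14)^4 - 3*(14)^3 - 6*(14)^2 - 4*(14)^1 + 4 = (115248) + (-8232) + (-1176) + (-56) + (4) = 105788; answer 105788
Step 2: A1 = 105788; d = 42; T(2) = -2*(-33) - 2*(42) = -18; iterating: T(2)=-18, T(3)=102, T(4)=-168, T(5)=132, T(6)=72, T(7)=-408, T(8)=672, T(9)=-528, T(10)=-288, T(11)=1632, T(12)=-2688; answer -2688
Step 3: A2 = -2688; c = 2688; squarings mod 991: 60^1=60, 60^2=627, 60^4=693, 60^8=605, 60^16=346, 60^32=796, 60^64=367, 60^128=904, 60^256=632, 60^512=51, 60^1024=619, 60^2048=635; 60^2688 = 60^128 * 60^512 * 60^2048 = 909 (mod 991); answer 909

909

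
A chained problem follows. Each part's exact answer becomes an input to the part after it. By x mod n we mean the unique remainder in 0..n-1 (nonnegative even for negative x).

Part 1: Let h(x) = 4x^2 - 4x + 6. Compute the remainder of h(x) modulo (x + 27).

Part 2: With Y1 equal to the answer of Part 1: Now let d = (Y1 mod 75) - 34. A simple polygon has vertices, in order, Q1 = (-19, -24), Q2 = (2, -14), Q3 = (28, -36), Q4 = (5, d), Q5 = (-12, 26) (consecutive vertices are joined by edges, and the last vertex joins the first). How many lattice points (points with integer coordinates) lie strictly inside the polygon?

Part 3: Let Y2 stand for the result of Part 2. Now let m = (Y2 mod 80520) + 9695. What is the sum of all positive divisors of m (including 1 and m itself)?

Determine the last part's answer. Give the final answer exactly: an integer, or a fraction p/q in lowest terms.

27440

Part 1: remainder = value at the root: 4*(-27)^2 - 4*(-27)^1 + 6 = (2916) + (108) + (6) = 3030; answer 3030
Part 2: Y1 = 3030; d = -4; cross terms: (-19*-14 - 2*-24)=314, (2*-36 - 28*-14)=320, (28*-4 - 5*-36)=68, (5*26 - -12*-4)=82, (-12*-24 - -19*26)=782; twice the area = |1566| = 1566; area = 783; boundary points = 1 + 2 + 1 + 1 + 1 = 6; strictly interior points = area - boundary/2 + 1 = 781; answer 781
Part 3: Y2 = 781; m = 10476; 10476 = 2^2 * 3^3 * 97; sigma = (1 + 2 + 4) * (1 + 3 + 9 + 27) * (1 + 97) = 7 * 40 * 98 = 27440; answer 27440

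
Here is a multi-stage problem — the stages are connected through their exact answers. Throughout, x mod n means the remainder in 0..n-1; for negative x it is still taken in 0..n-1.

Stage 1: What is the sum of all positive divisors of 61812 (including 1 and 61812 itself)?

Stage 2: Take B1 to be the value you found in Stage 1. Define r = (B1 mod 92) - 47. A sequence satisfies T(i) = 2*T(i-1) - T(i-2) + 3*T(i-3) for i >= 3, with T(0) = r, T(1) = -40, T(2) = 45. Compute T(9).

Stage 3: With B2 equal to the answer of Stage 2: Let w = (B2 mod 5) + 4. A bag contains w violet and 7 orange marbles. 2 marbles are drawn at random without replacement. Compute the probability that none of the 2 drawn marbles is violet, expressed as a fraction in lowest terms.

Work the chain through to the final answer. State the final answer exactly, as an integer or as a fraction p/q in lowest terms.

7/22

Stage 1: 61812 = 2^2 * 3^2 * 17 * 101; sigma = (1 + 2 + 4) * (1 + 3 + 9) * (1 + 17) * (1 + 101) = 7 * 13 * 18 * 102 = 167076; answer 167076
Stage 2: B1 = 167076; r = -43; T(3) = 2*(45) - 1*(-40) + 3*(-43) = 1; iterating: T(3)=1, T(4)=-163, T(5)=-192, T(6)=-218, T(7)=-733, T(8)=-1824, T(9)=-3569; answer -3569
Stage 3: B2 = -3569; w = 5; total draws C(12,2) = 66; favorable C(7,2) = 21; P = 7/22; answer 7/22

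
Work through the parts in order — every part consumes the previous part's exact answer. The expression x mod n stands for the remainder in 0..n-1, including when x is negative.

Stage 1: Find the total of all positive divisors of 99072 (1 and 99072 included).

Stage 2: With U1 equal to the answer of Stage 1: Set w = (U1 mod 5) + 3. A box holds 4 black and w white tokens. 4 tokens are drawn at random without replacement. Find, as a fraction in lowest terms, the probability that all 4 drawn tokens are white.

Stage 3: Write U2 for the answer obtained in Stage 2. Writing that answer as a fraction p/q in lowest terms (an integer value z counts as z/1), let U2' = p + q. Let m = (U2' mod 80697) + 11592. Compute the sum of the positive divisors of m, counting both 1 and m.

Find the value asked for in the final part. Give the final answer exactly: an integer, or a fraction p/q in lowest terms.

Stage 1: 99072 = 2^8 * 3^2 * 43; sigma = (1 + 2 + 4 + 8 + 16 + 32 + 64 + 128 + 256) * (1 + 3 + 9) * (1 + 43) = 511 * 13 * 44 = 292292; answer 292292
Stage 2: U1 = 292292; w = 5; total draws C(9,4) = 126; favorable C(5,4) = 5; P = 5/126; answer 5/126
Stage 3: U2 = 5/126; threaded value p + q = 131; m = 11723; 11723 = 19 * 617; sigma = (1 + 19) * (1 + 617) = 20 * 618 = 12360; answer 12360

12360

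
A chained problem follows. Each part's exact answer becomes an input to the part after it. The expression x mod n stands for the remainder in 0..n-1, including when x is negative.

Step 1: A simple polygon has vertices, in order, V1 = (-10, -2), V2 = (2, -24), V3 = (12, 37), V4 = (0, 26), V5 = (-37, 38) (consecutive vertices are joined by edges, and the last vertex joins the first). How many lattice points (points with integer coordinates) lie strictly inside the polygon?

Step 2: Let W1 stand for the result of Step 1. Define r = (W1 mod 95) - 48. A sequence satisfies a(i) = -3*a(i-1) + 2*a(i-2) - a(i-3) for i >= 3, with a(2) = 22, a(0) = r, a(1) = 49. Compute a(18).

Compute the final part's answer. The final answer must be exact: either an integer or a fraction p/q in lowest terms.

Step 1: cross terms: (-10*-24 - 2*-2)=244, (2*37 - 12*-24)=362, (12*26 - 0*37)=312, (0*38 - -37*26)=962, (-37*-2 - -10*38)=454; twice the area = |2334| = 2334; area = 1167; boundary points = 2 + 1 + 1 + 1 + 1 = 6; strictly interior points = area - boundary/2 + 1 = 1165; answer 1165
Step 2: W1 = 1165; r = -23; a(3) = -3*(22) + 2*(49) - 1*(-23) = 55; iterating: a(3)=55, a(4)=-170, a(5)=598, a(6)=-2189, a(7)=7933, a(8)=-28775, a(9)=104380, a(10)=-378623, a(11)=1373404, a(12)=-4981838, a(13)=18070945, a(14)=-65549915, a(15)=237773473, a(16)=-862491194, a(17)=3128570443, a(18)=-11348467190; answer -11348467190

-11348467190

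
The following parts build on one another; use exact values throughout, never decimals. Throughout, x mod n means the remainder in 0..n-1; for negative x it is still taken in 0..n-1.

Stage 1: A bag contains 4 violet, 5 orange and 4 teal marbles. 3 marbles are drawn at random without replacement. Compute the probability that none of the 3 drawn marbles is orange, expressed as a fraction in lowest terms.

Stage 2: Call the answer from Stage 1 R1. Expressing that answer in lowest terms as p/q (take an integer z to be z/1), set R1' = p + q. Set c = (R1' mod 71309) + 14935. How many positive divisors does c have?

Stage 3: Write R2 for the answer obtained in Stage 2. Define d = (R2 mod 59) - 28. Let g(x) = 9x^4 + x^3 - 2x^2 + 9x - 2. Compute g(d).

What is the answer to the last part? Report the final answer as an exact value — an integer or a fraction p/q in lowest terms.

184498

Stage 1: total draws C(13,3) = 286; favorable C(8,3) = 56; P = 28/143; answer 28/143
Stage 2: R1 = 28/143; threaded value p + q = 171; c = 15106; 15106 = 2 * 7 * 13 * 83; number of divisors = (1+1) * (1+1) * (1+1) * (1+1) = 16; answer 16
Stage 3: R2 = 16; d = -12; 9*(-12)^4 + 1*(-12)^3 - 2*(-12)^2 + 9*(-12)^1 - 2 = (186624) + (-1728) + (-288) + (-108) + (-2) = 184498; answer 184498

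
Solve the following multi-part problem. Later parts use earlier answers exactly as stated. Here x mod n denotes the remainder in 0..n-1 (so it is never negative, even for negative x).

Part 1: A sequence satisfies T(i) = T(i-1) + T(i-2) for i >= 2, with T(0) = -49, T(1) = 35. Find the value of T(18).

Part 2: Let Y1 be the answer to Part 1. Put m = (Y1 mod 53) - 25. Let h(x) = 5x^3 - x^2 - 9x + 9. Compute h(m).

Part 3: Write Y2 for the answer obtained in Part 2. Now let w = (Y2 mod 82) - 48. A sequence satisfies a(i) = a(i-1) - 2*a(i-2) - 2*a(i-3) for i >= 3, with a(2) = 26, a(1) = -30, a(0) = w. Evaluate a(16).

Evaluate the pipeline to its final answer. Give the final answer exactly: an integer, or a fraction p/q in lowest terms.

Part 1: T(2) = 1*(35) + 1*(-49) = -14; iterating: T(2)=-14, T(3)=21, T(4)=7, T(5)=28, T(6)=35, T(7)=63, T(8)=98, T(9)=161, T(10)=259, T(11)=420, T(12)=679, T(13)=1099, T(14)=1778, T(15)=2877, T(16)=4655, T(17)=7532, T(18)=12187; answer 12187
Part 2: Y1 = 12187; m = 25; 5*(25)^3 - 1*(25)^2 - 9*(25)^1 + 9 = (78125) + (-625) + (-225) + (9) = 77284; answer 77284
Part 3: Y2 = 77284; w = -8; a(3) = 1*(26) - 2*(-30) - 2*(-8) = 102; iterating: a(3)=102, a(4)=110, a(5)=-146, a(6)=-570, a(7)=-498, a(8)=934, a(9)=3070, a(10)=2198, a(11)=-5810, a(12)=-16346, a(13)=-9122, a(14)=35190, a(15)=86126, a(16)=33990; answer 33990

33990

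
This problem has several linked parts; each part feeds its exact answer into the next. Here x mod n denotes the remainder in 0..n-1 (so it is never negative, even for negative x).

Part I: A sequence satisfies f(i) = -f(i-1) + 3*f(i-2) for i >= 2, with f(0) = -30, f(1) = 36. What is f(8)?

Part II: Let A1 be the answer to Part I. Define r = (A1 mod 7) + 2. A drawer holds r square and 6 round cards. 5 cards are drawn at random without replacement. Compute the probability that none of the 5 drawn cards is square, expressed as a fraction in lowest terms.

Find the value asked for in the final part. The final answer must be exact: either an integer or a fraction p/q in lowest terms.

3/1001

Part I: f(2) = -1*(36) + 3*(-30) = -126; iterating: f(2)=-126, f(3)=234, f(4)=-612, f(5)=1314, f(6)=-3150, f(7)=7092, f(8)=-16542; answer -16542
Part II: A1 = -16542; r = 8; total draws C(14,5) = 2002; favorable C(6,5) = 6; P = 3/1001; answer 3/1001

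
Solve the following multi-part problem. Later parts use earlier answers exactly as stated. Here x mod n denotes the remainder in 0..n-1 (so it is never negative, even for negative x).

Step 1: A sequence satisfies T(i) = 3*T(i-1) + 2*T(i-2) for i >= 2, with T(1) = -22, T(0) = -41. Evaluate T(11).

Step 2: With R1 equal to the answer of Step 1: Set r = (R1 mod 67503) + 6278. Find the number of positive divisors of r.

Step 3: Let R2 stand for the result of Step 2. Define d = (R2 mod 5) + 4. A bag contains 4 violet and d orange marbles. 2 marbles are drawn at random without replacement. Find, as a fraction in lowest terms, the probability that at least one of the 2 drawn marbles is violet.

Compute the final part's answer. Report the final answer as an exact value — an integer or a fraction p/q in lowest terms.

34/55

Step 1: T(2) = 3*(-22) + 2*(-41) = -148; iterating: T(2)=-148, T(3)=-488, T(4)=-1760, T(5)=-6256, T(6)=-22288, T(7)=-79376, T(8)=-282704, T(9)=-1006864, T(10)=-3586000, T(11)=-12771728; answer -12771728
Step 2: R1 = -12771728; r = 60120; 60120 = 2^3 * 3^2 * 5 * 167; number of divisors = (3+1) * (2+1) * (1+1) * (1+1) = 48; answer 48
Step 3: R2 = 48; d = 7; total draws C(11,2) = 55; complement C(7,2) = 21; favorable 55 - 21 = 34; P = 34/55; answer 34/55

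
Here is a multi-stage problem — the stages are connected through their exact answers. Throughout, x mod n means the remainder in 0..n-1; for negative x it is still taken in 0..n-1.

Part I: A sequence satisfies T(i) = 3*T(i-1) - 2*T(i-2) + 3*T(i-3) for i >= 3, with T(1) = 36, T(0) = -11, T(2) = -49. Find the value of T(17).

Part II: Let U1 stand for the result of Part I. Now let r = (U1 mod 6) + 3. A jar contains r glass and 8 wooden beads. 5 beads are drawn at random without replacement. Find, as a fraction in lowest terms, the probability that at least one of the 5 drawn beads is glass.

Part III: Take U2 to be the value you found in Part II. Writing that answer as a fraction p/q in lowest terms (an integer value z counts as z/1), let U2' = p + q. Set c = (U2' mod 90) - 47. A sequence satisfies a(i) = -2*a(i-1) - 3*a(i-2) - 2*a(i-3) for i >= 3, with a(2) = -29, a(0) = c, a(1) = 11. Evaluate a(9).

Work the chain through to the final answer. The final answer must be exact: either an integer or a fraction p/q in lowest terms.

Part I: T(3) = 3*(-49) - 2*(36) + 3*(-11) = -252; iterating: T(3)=-252, T(4)=-550, T(5)=-1293, T(6)=-3535, T(7)=-9669, T(8)=-25816, T(9)=-68715, T(10)=-183520, T(11)=-490578, T(12)=-1310839, T(13)=-3501921, T(14)=-9355819, T(15)=-24996132, T(16)=-66782521, T(17)=-178422756; answer -178422756
Part II: U1 = -178422756; r = 3; total draws C(11,5) = 462; complement C(8,5) = 56; favorable 462 - 56 = 406; P = 29/33; answer 29/33
Part III: U2 = 29/33; threaded value p + q = 62; c = 15; a(3) = -2*(-29) - 3*(11) - 2*(15) = -5; iterating: a(3)=-5, a(4)=75, a(5)=-77, a(6)=-61, a(7)=203, a(8)=-69, a(9)=-349; answer -349

-349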